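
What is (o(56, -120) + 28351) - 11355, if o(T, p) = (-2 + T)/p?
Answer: 339911/20 ≈ 16996.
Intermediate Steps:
o(T, p) = (-2 + T)/p
(o(56, -120) + 28351) - 11355 = ((-2 + 56)/(-120) + 28351) - 11355 = (-1/120*54 + 28351) - 11355 = (-9/20 + 28351) - 11355 = 567011/20 - 11355 = 339911/20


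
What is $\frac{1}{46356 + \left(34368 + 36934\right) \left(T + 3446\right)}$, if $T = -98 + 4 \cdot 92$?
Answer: $\frac{1}{265004588} \approx 3.7735 \cdot 10^{-9}$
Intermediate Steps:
$T = 270$ ($T = -98 + 368 = 270$)
$\frac{1}{46356 + \left(34368 + 36934\right) \left(T + 3446\right)} = \frac{1}{46356 + \left(34368 + 36934\right) \left(270 + 3446\right)} = \frac{1}{46356 + 71302 \cdot 3716} = \frac{1}{46356 + 264958232} = \frac{1}{265004588}$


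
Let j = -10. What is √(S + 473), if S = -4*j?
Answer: 3*√57 ≈ 22.650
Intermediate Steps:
S = 40 (S = -4*(-10) = 40)
√(S + 473) = √(40 + 473) = √513 = 3*√57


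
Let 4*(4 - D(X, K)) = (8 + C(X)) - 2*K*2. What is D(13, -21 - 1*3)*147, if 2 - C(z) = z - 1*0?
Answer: -11319/4 ≈ -2829.8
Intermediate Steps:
C(z) = 2 - z (C(z) = 2 - (z - 1*0) = 2 - (z + 0) = 2 - z)
D(X, K) = 3/2 + K + X/4 (D(X, K) = 4 - ((8 + (2 - X)) - 2*K*2)/4 = 4 - ((10 - X) - 4*K)/4 = 4 - (10 - X - 4*K)/4 = 4 + (-5/2 + K + X/4) = 3/2 + K + X/4)
D(13, -21 - 1*3)*147 = (3/2 + (-21 - 1*3) + (¼)*13)*147 = (3/2 + (-21 - 3) + 13/4)*147 = (3/2 - 24 + 13/4)*147 = -77/4*147 = -11319/4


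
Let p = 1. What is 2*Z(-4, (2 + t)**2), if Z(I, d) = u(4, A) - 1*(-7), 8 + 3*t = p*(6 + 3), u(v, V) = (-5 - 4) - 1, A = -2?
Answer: -6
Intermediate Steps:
u(v, V) = -10 (u(v, V) = -9 - 1 = -10)
t = 1/3 (t = -8/3 + (1*(6 + 3))/3 = -8/3 + (1*9)/3 = -8/3 + (1/3)*9 = -8/3 + 3 = 1/3 ≈ 0.33333)
Z(I, d) = -3 (Z(I, d) = -10 - 1*(-7) = -10 + 7 = -3)
2*Z(-4, (2 + t)**2) = 2*(-3) = -6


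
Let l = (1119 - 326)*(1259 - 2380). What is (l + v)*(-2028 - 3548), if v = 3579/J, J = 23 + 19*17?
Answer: 857516755292/173 ≈ 4.9567e+9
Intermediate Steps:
l = -888953 (l = 793*(-1121) = -888953)
J = 346 (J = 23 + 323 = 346)
v = 3579/346 ≈ 10.344
(l + v)*(-2028 - 3548) = (-888953 + 3579/346)*(-2028 - 3548) = -307574159/346*(-5576) = 857516755292/173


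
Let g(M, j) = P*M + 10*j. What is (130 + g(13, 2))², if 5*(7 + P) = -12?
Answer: 19321/25 ≈ 772.84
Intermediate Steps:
P = -47/5 (P = -7 + (⅕)*(-12) = -7 - 12/5 = -47/5 ≈ -9.4000)
g(M, j) = 10*j - 47*M/5 (g(M, j) = -47*M/5 + 10*j = 10*j - 47*M/5)
(130 + g(13, 2))² = (130 + (10*2 - 47/5*13))² = (130 + (20 - 611/5))² = (130 - 511/5)² = (139/5)² = 19321/25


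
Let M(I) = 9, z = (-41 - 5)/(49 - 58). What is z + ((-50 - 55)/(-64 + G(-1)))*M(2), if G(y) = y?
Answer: 2299/117 ≈ 19.650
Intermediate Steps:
z = 46/9 (z = -46/(-9) = -46*(-⅑) = 46/9 ≈ 5.1111)
z + ((-50 - 55)/(-64 + G(-1)))*M(2) = 46/9 + ((-50 - 55)/(-64 - 1))*9 = 46/9 - 105/(-65)*9 = 46/9 - 105*(-1/65)*9 = 46/9 + (21/13)*9 = 46/9 + 189/13 = 2299/117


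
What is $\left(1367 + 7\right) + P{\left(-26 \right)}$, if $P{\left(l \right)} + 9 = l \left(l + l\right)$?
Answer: $2717$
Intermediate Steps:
$P{\left(l \right)} = -9 + 2 l^{2}$ ($P{\left(l \right)} = -9 + l \left(l + l\right) = -9 + l 2 l = -9 + 2 l^{2}$)
$\left(1367 + 7\right) + P{\left(-26 \right)} = \left(1367 + 7\right) - \left(9 - 2 \left(-26\right)^{2}\right) = 1374 + \left(-9 + 2 \cdot 676\right) = 1374 + \left(-9 + 1352\right) = 1374 + 1343 = 2717$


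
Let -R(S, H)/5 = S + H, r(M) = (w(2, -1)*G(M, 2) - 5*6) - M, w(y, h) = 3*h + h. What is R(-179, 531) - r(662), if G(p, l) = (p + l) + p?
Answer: 4236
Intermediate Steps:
w(y, h) = 4*h
G(p, l) = l + 2*p (G(p, l) = (l + p) + p = l + 2*p)
r(M) = -38 - 9*M (r(M) = ((4*(-1))*(2 + 2*M) - 5*6) - M = (-4*(2 + 2*M) - 30) - M = ((-8 - 8*M) - 30) - M = (-38 - 8*M) - M = -38 - 9*M)
R(S, H) = -5*H - 5*S (R(S, H) = -5*(S + H) = -5*(H + S) = -5*H - 5*S)
R(-179, 531) - r(662) = (-5*531 - 5*(-179)) - (-38 - 9*662) = (-2655 + 895) - (-38 - 5958) = -1760 - 1*(-5996) = -1760 + 5996 = 4236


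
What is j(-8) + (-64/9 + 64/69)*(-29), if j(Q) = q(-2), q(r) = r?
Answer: 36706/207 ≈ 177.32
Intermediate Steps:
j(Q) = -2
j(-8) + (-64/9 + 64/69)*(-29) = -2 + (-64/9 + 64/69)*(-29) = -2 - 1280/207*(-29) = -2 + 37120/207 = 36706/207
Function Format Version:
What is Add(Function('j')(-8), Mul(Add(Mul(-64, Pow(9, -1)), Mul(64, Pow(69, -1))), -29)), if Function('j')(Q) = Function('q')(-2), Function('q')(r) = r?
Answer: Rational(36706, 207) ≈ 177.32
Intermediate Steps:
Function('j')(Q) = -2
Add(Function('j')(-8), Mul(Add(Mul(-64, Pow(9, -1)), Mul(64, Pow(69, -1))), -29)) = Add(-2, Mul(Add(Mul(-64, Pow(9, -1)), Mul(64, Pow(69, -1))), -29)) = Add(-2, Mul(Add(Mul(-64, Rational(1, 9)), Mul(64, Rational(1, 69))), -29)) = Add(-2, Mul(Add(Rational(-64, 9), Rational(64, 69)), -29)) = Add(-2, Mul(Rational(-1280, 207), -29)) = Add(-2, Rational(37120, 207)) = Rational(36706, 207)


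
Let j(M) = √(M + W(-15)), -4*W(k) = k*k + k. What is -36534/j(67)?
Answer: -36534*√58/29 ≈ -9594.3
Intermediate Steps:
W(k) = -k/4 - k²/4 (W(k) = -(k*k + k)/4 = -(k² + k)/4 = -(k + k²)/4 = -k/4 - k²/4)
j(M) = √(-105/2 + M) (j(M) = √(M - ¼*(-15)*(1 - 15)) = √(M - ¼*(-15)*(-14)) = √(M - 105/2) = √(-105/2 + M))
-36534/j(67) = -36534*2/√(-210 + 4*67) = -36534*2/√(-210 + 268) = -36534*√58/29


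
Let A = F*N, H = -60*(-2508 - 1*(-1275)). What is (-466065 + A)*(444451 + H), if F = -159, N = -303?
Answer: -216646093728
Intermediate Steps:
H = 73980 (H = -60*(-2508 + 1275) = -60*(-1233) = 73980)
A = 48177 (A = -159*(-303) = 48177)
(-466065 + A)*(444451 + H) = (-466065 + 48177)*(444451 + 73980) = -417888*518431 = -216646093728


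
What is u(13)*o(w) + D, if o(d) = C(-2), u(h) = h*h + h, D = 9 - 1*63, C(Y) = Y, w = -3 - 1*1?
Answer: -418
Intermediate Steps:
w = -4 (w = -3 - 1 = -4)
D = -54 (D = 9 - 63 = -54)
u(h) = h + h**2 (u(h) = h**2 + h = h + h**2)
o(d) = -2
u(13)*o(w) + D = (13*(1 + 13))*(-2) - 54 = (13*14)*(-2) - 54 = 182*(-2) - 54 = -364 - 54 = -418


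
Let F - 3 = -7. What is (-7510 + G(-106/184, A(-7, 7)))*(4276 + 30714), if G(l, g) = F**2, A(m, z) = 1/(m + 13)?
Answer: -262215060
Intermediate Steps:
F = -4 (F = 3 - 7 = -4)
A(m, z) = 1/(13 + m)
G(l, g) = 16 (G(l, g) = (-4)**2 = 16)
(-7510 + G(-106/184, A(-7, 7)))*(4276 + 30714) = (-7510 + 16)*(4276 + 30714) = -7494*34990 = -262215060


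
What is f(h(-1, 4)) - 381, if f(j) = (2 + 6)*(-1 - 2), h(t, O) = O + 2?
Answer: -405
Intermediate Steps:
h(t, O) = 2 + O
f(j) = -24 (f(j) = 8*(-3) = -24)
f(h(-1, 4)) - 381 = -24 - 381 = -405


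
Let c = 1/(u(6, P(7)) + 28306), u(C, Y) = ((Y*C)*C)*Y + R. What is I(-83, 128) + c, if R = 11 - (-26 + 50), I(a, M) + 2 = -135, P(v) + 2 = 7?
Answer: -3999440/29193 ≈ -137.00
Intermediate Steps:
P(v) = 5 (P(v) = -2 + 7 = 5)
I(a, M) = -137 (I(a, M) = -2 - 135 = -137)
R = -13 (R = 11 - 1*24 = 11 - 24 = -13)
u(C, Y) = -13 + C²*Y² (u(C, Y) = ((Y*C)*C)*Y - 13 = ((C*Y)*C)*Y - 13 = (Y*C²)*Y - 13 = C²*Y² - 13 = -13 + C²*Y²)
c = 1/29193 (c = 1/((-13 + 6²*5²) + 28306) = 1/((-13 + 36*25) + 28306) = 1/((-13 + 900) + 28306) = 1/(887 + 28306) = 1/29193 ≈ 3.4255e-5)
I(-83, 128) + c = -137 + 1/29193 = -3999440/29193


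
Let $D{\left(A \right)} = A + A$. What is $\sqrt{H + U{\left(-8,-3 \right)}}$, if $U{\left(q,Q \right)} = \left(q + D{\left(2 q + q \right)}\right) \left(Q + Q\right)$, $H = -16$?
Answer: $8 \sqrt{5} \approx 17.889$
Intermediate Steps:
$D{\left(A \right)} = 2 A$
$U{\left(q,Q \right)} = 14 Q q$ ($U{\left(q,Q \right)} = \left(q + 2 \left(2 q + q\right)\right) \left(Q + Q\right) = \left(q + 2 \cdot 3 q\right) 2 Q = \left(q + 6 q\right) 2 Q = 7 q 2 Q = 14 Q q$)
$\sqrt{H + U{\left(-8,-3 \right)}} = \sqrt{-16 + 14 \left(-3\right) \left(-8\right)} = \sqrt{-16 + 336} = \sqrt{320} = 8 \sqrt{5}$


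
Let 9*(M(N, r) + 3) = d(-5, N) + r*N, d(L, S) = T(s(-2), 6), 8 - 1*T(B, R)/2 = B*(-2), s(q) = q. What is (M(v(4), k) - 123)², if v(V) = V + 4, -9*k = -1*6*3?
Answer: 136900/9 ≈ 15211.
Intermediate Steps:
k = 2 (k = -(-1*6)*3/9 = -(-2)*3/3 = -⅑*(-18) = 2)
T(B, R) = 16 + 4*B (T(B, R) = 16 - 2*B*(-2) = 16 - (-4)*B = 16 + 4*B)
d(L, S) = 8 (d(L, S) = 16 + 4*(-2) = 16 - 8 = 8)
v(V) = 4 + V
M(N, r) = -19/9 + N*r/9 (M(N, r) = -3 + (8 + r*N)/9 = -3 + (8 + N*r)/9 = -3 + (8/9 + N*r/9) = -19/9 + N*r/9)
(M(v(4), k) - 123)² = ((-19/9 + (⅑)*(4 + 4)*2) - 123)² = ((-19/9 + (⅑)*8*2) - 123)² = ((-19/9 + 16/9) - 123)² = (-⅓ - 123)² = (-370/3)² = 136900/9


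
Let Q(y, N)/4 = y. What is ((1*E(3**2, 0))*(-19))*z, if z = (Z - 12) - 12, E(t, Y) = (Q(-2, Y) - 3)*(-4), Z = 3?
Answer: 17556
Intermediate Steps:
Q(y, N) = 4*y
E(t, Y) = 44 (E(t, Y) = (4*(-2) - 3)*(-4) = (-8 - 3)*(-4) = -11*(-4) = 44)
z = -21 (z = (3 - 12) - 12 = -9 - 12 = -21)
((1*E(3**2, 0))*(-19))*z = ((1*44)*(-19))*(-21) = (44*(-19))*(-21) = -836*(-21) = 17556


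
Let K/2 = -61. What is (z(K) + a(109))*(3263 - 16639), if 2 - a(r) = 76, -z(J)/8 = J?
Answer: -12065152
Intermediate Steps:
K = -122 (K = 2*(-61) = -122)
z(J) = -8*J
a(r) = -74 (a(r) = 2 - 1*76 = 2 - 76 = -74)
(z(K) + a(109))*(3263 - 16639) = (-8*(-122) - 74)*(3263 - 16639) = (976 - 74)*(-13376) = 902*(-13376) = -12065152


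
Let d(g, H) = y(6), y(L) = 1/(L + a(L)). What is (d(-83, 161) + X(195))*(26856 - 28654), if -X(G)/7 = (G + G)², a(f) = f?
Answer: 11485982701/6 ≈ 1.9143e+9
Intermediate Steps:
y(L) = 1/(2*L) (y(L) = 1/(L + L) = 1/(2*L))
X(G) = -28*G² (X(G) = -7*(G + G)² = -7*4*G² = -28*G²)
d(g, H) = 1/12 (d(g, H) = (½)/6 = (½)*(⅙) = 1/12)
(d(-83, 161) + X(195))*(26856 - 28654) = (1/12 - 28*195²)*(26856 - 28654) = (1/12 - 28*38025)*(-1798) = (1/12 - 1064700)*(-1798) = -12776399/12*(-1798) = 11485982701/6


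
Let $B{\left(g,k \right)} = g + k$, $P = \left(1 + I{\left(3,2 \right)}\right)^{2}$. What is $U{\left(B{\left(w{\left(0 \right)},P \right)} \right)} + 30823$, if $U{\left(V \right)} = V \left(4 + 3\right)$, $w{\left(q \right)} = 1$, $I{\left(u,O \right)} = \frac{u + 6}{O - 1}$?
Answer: $31530$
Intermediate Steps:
$I{\left(u,O \right)} = \frac{6 + u}{-1 + O}$
$P = 100$ ($P = \left(1 + \frac{6 + 3}{-1 + 2}\right)^{2} = \left(1 + 1^{-1} \cdot 9\right)^{2} = \left(1 + 1 \cdot 9\right)^{2} = \left(1 + 9\right)^{2} = 10^{2} = 100$)
$U{\left(V \right)} = 7 V$ ($U{\left(V \right)} = V 7 = 7 V$)
$U{\left(B{\left(w{\left(0 \right)},P \right)} \right)} + 30823 = 7 \left(1 + 100\right) + 30823 = 7 \cdot 101 + 30823 = 707 + 30823 = 31530$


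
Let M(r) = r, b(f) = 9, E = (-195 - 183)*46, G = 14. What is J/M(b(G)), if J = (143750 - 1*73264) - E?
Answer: 87874/9 ≈ 9763.8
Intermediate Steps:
E = -17388 (E = -378*46 = -17388)
J = 87874 (J = (143750 - 1*73264) - 1*(-17388) = (143750 - 73264) + 17388 = 70486 + 17388 = 87874)
J/M(b(G)) = 87874/9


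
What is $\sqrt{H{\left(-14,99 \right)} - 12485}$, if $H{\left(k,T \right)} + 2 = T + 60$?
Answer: $2 i \sqrt{3082} \approx 111.03 i$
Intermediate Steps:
$H{\left(k,T \right)} = 58 + T$ ($H{\left(k,T \right)} = -2 + \left(T + 60\right) = -2 + \left(60 + T\right) = 58 + T$)
$\sqrt{H{\left(-14,99 \right)} - 12485} = \sqrt{\left(58 + 99\right) - 12485} = \sqrt{157 - 12485} = \sqrt{-12328} = 2 i \sqrt{3082}$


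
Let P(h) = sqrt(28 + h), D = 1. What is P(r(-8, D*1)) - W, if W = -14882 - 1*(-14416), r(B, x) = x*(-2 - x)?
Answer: 471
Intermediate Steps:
W = -466 (W = -14882 + 14416 = -466)
P(r(-8, D*1)) - W = sqrt(28 - 1*1*(2 + 1*1)) - 1*(-466) = sqrt(28 - 1*1*(2 + 1)) + 466 = sqrt(28 - 1*1*3) + 466 = sqrt(28 - 3) + 466 = sqrt(25) + 466 = 5 + 466 = 471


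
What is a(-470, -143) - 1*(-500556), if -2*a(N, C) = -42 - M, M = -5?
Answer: 1001149/2 ≈ 5.0057e+5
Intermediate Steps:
a(N, C) = 37/2 (a(N, C) = -(-42 - 1*(-5))/2 = -(-42 + 5)/2 = -1/2*(-37) = 37/2)
a(-470, -143) - 1*(-500556) = 37/2 - 1*(-500556) = 37/2 + 500556 = 1001149/2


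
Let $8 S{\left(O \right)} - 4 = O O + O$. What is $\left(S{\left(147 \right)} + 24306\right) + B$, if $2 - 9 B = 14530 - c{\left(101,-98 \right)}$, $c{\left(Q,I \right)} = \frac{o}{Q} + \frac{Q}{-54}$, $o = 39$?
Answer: $\frac{1247354429}{49086} \approx 25412.0$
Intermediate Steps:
$c{\left(Q,I \right)} = \frac{39}{Q} - \frac{Q}{54}$ ($c{\left(Q,I \right)} = \frac{39}{Q} + \frac{Q}{-54} = \frac{39}{Q} + Q \left(- \frac{1}{54}\right) = \frac{39}{Q} - \frac{Q}{54}$)
$B = - \frac{79243807}{49086}$ ($B = \frac{2}{9} - \frac{14530 - \left(\frac{39}{101} - \frac{101}{54}\right)}{9} = \frac{2}{9} - \frac{14530 - - \frac{8095}{5454}}{9} = \frac{2}{9} - \frac{14530 + \frac{8095}{5454}}{9} = \frac{2}{9} - \frac{79254715}{49086} = - \frac{79243807}{49086} \approx -1614.4$)
$S{\left(O \right)} = \frac{1}{2} + \frac{O}{8} + \frac{O^{2}}{8}$ ($S{\left(O \right)} = \frac{1}{2} + \frac{O O + O}{8} = \frac{1}{2} + \frac{O^{2} + O}{8} = \frac{1}{2} + \frac{O + O^{2}}{8} = \frac{1}{2} + \left(\frac{O}{8} + \frac{O^{2}}{8}\right) = \frac{1}{2} + \frac{O}{8} + \frac{O^{2}}{8}$)
$\left(S{\left(147 \right)} + 24306\right) + B = \left(\left(\frac{1}{2} + \frac{1}{8} \cdot 147 + \frac{147^{2}}{8}\right) + 24306\right) - \frac{79243807}{49086} = \left(\left(\frac{1}{2} + \frac{147}{8} + \frac{1}{8} \cdot 21609\right) + 24306\right) - \frac{79243807}{49086} = \left(\left(\frac{1}{2} + \frac{147}{8} + \frac{21609}{8}\right) + 24306\right) - \frac{79243807}{49086} = \left(2720 + 24306\right) - \frac{79243807}{49086} = 27026 - \frac{79243807}{49086} = \frac{1247354429}{49086}$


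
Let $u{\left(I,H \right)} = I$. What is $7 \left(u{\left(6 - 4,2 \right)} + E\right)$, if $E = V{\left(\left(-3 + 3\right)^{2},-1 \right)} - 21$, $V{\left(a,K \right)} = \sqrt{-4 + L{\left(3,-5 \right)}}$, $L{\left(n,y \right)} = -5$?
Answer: $-133 + 21 i \approx -133.0 + 21.0 i$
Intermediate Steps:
$V{\left(a,K \right)} = 3 i$ ($V{\left(a,K \right)} = \sqrt{-4 - 5} = \sqrt{-9} = 3 i$)
$E = -21 + 3 i$ ($E = 3 i - 21 = -21 + 3 i \approx -21.0 + 3.0 i$)
$7 \left(u{\left(6 - 4,2 \right)} + E\right) = 7 \left(\left(6 - 4\right) - \left(21 - 3 i\right)\right) = 7 \left(2 - \left(21 - 3 i\right)\right) = 7 \left(-19 + 3 i\right) = -133 + 21 i$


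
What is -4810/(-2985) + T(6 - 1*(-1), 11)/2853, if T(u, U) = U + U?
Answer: 919240/567747 ≈ 1.6191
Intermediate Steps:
T(u, U) = 2*U
-4810/(-2985) + T(6 - 1*(-1), 11)/2853 = -4810/(-2985) + (2*11)/2853 = -4810*(-1/2985) + 22*(1/2853) = 962/597 + 22/2853 = 919240/567747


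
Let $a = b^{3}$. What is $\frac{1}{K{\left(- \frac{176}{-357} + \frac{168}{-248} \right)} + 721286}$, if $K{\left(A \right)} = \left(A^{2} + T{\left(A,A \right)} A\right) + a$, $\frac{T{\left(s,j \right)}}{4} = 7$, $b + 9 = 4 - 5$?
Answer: $\frac{122478489}{88218912636619} \approx 1.3883 \cdot 10^{-6}$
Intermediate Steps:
$b = -10$ ($b = -9 + \left(4 - 5\right) = -9 - 1 = -10$)
$T{\left(s,j \right)} = 28$ ($T{\left(s,j \right)} = 4 \cdot 7 = 28$)
$a = -1000$ ($a = \left(-10\right)^{3} = -1000$)
$K{\left(A \right)} = -1000 + A^{2} + 28 A$ ($K{\left(A \right)} = \left(A^{2} + 28 A\right) - 1000 = -1000 + A^{2} + 28 A$)
$\frac{1}{K{\left(- \frac{176}{-357} + \frac{168}{-248} \right)} + 721286} = \frac{1}{\left(-1000 + \left(- \frac{176}{-357} + \frac{168}{-248}\right)^{2} + 28 \left(- \frac{176}{-357} + \frac{168}{-248}\right)\right) + 721286} = \frac{1}{\left(-1000 + \left(\left(-176\right) \left(- \frac{1}{357}\right) + 168 \left(- \frac{1}{248}\right)\right)^{2} + 28 \left(\left(-176\right) \left(- \frac{1}{357}\right) + 168 \left(- \frac{1}{248}\right)\right)\right) + 721286} = \frac{1}{\left(-1000 + \left(\frac{176}{357} - \frac{21}{31}\right)^{2} + 28 \left(\frac{176}{357} - \frac{21}{31}\right)\right) + 721286} = \frac{1}{\left(-1000 + \left(- \frac{2041}{11067}\right)^{2} + 28 \left(- \frac{2041}{11067}\right)\right) + 721286} = \frac{1}{\left(-1000 + \frac{4165681}{122478489} - \frac{8164}{1581}\right) + 721286} = \frac{1}{- \frac{123106780235}{122478489} + 721286} = \frac{1}{\frac{88218912636619}{122478489}} = \frac{122478489}{88218912636619}$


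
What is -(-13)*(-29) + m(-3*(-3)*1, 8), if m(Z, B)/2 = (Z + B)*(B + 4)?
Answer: 31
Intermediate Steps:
m(Z, B) = 2*(4 + B)*(B + Z) (m(Z, B) = 2*((Z + B)*(B + 4)) = 2*((B + Z)*(4 + B)) = 2*((4 + B)*(B + Z)) = 2*(4 + B)*(B + Z))
-(-13)*(-29) + m(-3*(-3)*1, 8) = -(-13)*(-29) + (2*8² + 8*8 + 8*(-3*(-3)*1) + 2*8*(-3*(-3)*1)) = -13*29 + (2*64 + 64 + 8*(9*1) + 2*8*(9*1)) = -377 + (128 + 64 + 8*9 + 2*8*9) = -377 + (128 + 64 + 72 + 144) = -377 + 408 = 31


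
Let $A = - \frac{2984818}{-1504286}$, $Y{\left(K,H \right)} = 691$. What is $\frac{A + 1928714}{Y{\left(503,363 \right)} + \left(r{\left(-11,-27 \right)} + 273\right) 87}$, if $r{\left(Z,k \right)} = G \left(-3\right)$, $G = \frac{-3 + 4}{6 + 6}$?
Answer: $\frac{5802680906044}{73470080383} \approx 78.98$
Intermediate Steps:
$A = \frac{1492409}{752143}$ ($A = \left(-2984818\right) \left(- \frac{1}{1504286}\right) = \frac{1492409}{752143} \approx 1.9842$)
$G = \frac{1}{12}$ ($G = 1 \cdot \frac{1}{12} = \frac{1}{12} \approx 0.083333$)
$r{\left(Z,k \right)} = - \frac{1}{4}$ ($r{\left(Z,k \right)} = \frac{1}{12} \left(-3\right) = - \frac{1}{4}$)
$\frac{A + 1928714}{Y{\left(503,363 \right)} + \left(r{\left(-11,-27 \right)} + 273\right) 87} = \frac{\frac{1492409}{752143} + 1928714}{691 + \left(- \frac{1}{4} + 273\right) 87} = \frac{1450670226511}{752143 \left(691 + \frac{1091}{4} \cdot 87\right)} = \frac{1450670226511}{752143 \left(691 + \frac{94917}{4}\right)} = \frac{1450670226511}{752143 \cdot \frac{97681}{4}} = \frac{1450670226511}{752143} \cdot \frac{4}{97681} = \frac{5802680906044}{73470080383}$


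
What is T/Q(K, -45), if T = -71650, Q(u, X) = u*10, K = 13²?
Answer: -7165/169 ≈ -42.396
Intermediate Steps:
K = 169
Q(u, X) = 10*u
T/Q(K, -45) = -71650/(10*169) = -71650/1690 = -71650*1/1690 = -7165/169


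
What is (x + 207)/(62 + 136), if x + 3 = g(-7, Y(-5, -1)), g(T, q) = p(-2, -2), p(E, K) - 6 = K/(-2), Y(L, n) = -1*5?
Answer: 211/198 ≈ 1.0657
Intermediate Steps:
Y(L, n) = -5
p(E, K) = 6 - K/2 (p(E, K) = 6 + K/(-2) = 6 + K*(-½) = 6 - K/2)
g(T, q) = 7 (g(T, q) = 6 - ½*(-2) = 6 + 1 = 7)
x = 4 (x = -3 + 7 = 4)
(x + 207)/(62 + 136) = (4 + 207)/(62 + 136) = 211/198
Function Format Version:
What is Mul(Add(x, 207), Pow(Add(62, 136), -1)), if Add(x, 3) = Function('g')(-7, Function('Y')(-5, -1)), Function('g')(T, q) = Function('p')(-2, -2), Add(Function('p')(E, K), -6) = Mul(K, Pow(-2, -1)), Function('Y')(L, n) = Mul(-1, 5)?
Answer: Rational(211, 198) ≈ 1.0657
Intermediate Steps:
Function('Y')(L, n) = -5
Function('p')(E, K) = Add(6, Mul(Rational(-1, 2), K)) (Function('p')(E, K) = Add(6, Mul(K, Pow(-2, -1))) = Add(6, Mul(K, Rational(-1, 2))) = Add(6, Mul(Rational(-1, 2), K)))
Function('g')(T, q) = 7 (Function('g')(T, q) = Add(6, Mul(Rational(-1, 2), -2)) = Add(6, 1) = 7)
x = 4 (x = Add(-3, 7) = 4)
Mul(Add(x, 207), Pow(Add(62, 136), -1)) = Mul(Add(4, 207), Pow(Add(62, 136), -1)) = Mul(211, Pow(198, -1)) = Mul(211, Rational(1, 198)) = Rational(211, 198)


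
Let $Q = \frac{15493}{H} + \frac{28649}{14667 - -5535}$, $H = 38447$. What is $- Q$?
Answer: $- \frac{1414457689}{776706294} \approx -1.8211$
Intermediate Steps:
$Q = \frac{1414457689}{776706294}$ ($Q = \frac{15493}{38447} + \frac{28649}{14667 - -5535} = 15493 \cdot \frac{1}{38447} + \frac{28649}{14667 + 5535} = \frac{15493}{38447} + \frac{28649}{20202} = \frac{1414457689}{776706294} \approx 1.8211$)
$- Q = \left(-1\right) \frac{1414457689}{776706294} = - \frac{1414457689}{776706294}$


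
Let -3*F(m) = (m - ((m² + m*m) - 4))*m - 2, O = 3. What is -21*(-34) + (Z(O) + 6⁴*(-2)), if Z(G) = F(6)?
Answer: -5260/3 ≈ -1753.3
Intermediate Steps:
F(m) = ⅔ - m*(4 + m - 2*m²)/3 (F(m) = -((m - ((m² + m*m) - 4))*m - 2)/3 = -((m - ((m² + m²) - 4))*m - 2)/3 = -((m - (2*m² - 4))*m - 2)/3 = -((m - (-4 + 2*m²))*m - 2)/3 = -((m + (4 - 2*m²))*m - 2)/3 = -((4 + m - 2*m²)*m - 2)/3 = -(m*(4 + m - 2*m²) - 2)/3 = -(-2 + m*(4 + m - 2*m²))/3 = ⅔ - m*(4 + m - 2*m²)/3)
Z(G) = 374/3 (Z(G) = ⅔ - 4/3*6 - ⅓*6² + (⅔)*6³ = ⅔ - 8 - ⅓*36 + (⅔)*216 = ⅔ - 8 - 12 + 144 = 374/3)
-21*(-34) + (Z(O) + 6⁴*(-2)) = -21*(-34) + (374/3 + 6⁴*(-2)) = 714 + (374/3 + 1296*(-2)) = 714 + (374/3 - 2592) = 714 - 7402/3 = -5260/3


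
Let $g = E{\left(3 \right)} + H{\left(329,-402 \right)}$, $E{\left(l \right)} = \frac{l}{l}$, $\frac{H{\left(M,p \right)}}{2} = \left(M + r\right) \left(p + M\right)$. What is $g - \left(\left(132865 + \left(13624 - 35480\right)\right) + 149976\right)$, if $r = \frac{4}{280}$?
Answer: $- \frac{10815703}{35} \approx -3.0902 \cdot 10^{5}$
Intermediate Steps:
$r = \frac{1}{70}$ ($r = 4 \cdot \frac{1}{280} = \frac{1}{70} \approx 0.014286$)
$H{\left(M,p \right)} = 2 \left(\frac{1}{70} + M\right) \left(M + p\right)$ ($H{\left(M,p \right)} = 2 \left(M + \frac{1}{70}\right) \left(p + M\right) = 2 \left(\frac{1}{70} + M\right) \left(M + p\right)$)
$E{\left(l \right)} = 1$
$g = - \frac{1681228}{35}$ ($g = 1 + \left(2 \cdot 329^{2} + \frac{1}{35} \cdot 329 + \frac{1}{35} \left(-402\right) + 2 \cdot 329 \left(-402\right)\right) = 1 + \left(2 \cdot 108241 + \frac{47}{5} - \frac{402}{35} - 264516\right) = 1 + \left(216482 + \frac{47}{5} - \frac{402}{35} - 264516\right) = 1 - \frac{1681263}{35} = - \frac{1681228}{35} \approx -48035.0$)
$g - \left(\left(132865 + \left(13624 - 35480\right)\right) + 149976\right) = - \frac{1681228}{35} - \left(\left(132865 + \left(13624 - 35480\right)\right) + 149976\right) = - \frac{1681228}{35} - \left(\left(132865 - 21856\right) + 149976\right) = - \frac{1681228}{35} - \left(111009 + 149976\right) = - \frac{1681228}{35} - 260985 = - \frac{10815703}{35}$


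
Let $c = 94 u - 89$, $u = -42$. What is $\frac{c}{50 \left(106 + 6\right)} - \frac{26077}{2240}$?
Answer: $- \frac{138459}{11200} \approx -12.362$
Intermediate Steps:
$c = -4037$ ($c = 94 \left(-42\right) - 89 = -3948 - 89 = -4037$)
$\frac{c}{50 \left(106 + 6\right)} - \frac{26077}{2240} = - \frac{4037}{50 \left(106 + 6\right)} - \frac{26077}{2240} = - \frac{4037}{50 \cdot 112} - \frac{26077}{2240} = - \frac{4037}{5600} - \frac{26077}{2240} = - \frac{138459}{11200}$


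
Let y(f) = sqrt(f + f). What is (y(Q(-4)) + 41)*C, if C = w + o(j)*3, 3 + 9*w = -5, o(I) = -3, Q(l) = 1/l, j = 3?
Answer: -3649/9 - 89*I*sqrt(2)/18 ≈ -405.44 - 6.9925*I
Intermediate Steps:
w = -8/9 (w = -1/3 + (1/9)*(-5) = -1/3 - 5/9 = -8/9 ≈ -0.88889)
y(f) = sqrt(2)*sqrt(f) (y(f) = sqrt(2*f) = sqrt(2)*sqrt(f))
C = -89/9 (C = -8/9 - 3*3 = -8/9 - 9 = -89/9 ≈ -9.8889)
(y(Q(-4)) + 41)*C = (sqrt(2)*sqrt(1/(-4)) + 41)*(-89/9) = (sqrt(2)*sqrt(-1/4) + 41)*(-89/9) = (sqrt(2)*(I/2) + 41)*(-89/9) = (I*sqrt(2)/2 + 41)*(-89/9) = (41 + I*sqrt(2)/2)*(-89/9) = -3649/9 - 89*I*sqrt(2)/18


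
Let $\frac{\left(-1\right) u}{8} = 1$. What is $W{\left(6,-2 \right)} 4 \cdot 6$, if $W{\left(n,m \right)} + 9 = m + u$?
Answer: $-456$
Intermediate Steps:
$u = -8$ ($u = \left(-8\right) 1 = -8$)
$W{\left(n,m \right)} = -17 + m$ ($W{\left(n,m \right)} = -9 + \left(m - 8\right) = -9 + \left(-8 + m\right) = -17 + m$)
$W{\left(6,-2 \right)} 4 \cdot 6 = \left(-17 - 2\right) 4 \cdot 6 = \left(-19\right) 4 \cdot 6 = \left(-76\right) 6 = -456$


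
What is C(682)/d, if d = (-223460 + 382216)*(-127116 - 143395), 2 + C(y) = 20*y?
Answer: -6819/21472622158 ≈ -3.1757e-7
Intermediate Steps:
C(y) = -2 + 20*y
d = -42945244316 (d = 158756*(-270511) = -42945244316)
C(682)/d = (-2 + 20*682)/(-42945244316) = (-2 + 13640)*(-1/42945244316) = 13638*(-1/42945244316) = -6819/21472622158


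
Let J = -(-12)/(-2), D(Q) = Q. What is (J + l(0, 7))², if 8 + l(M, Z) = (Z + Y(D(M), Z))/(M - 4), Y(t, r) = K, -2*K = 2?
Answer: 961/4 ≈ 240.25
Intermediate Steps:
K = -1 (K = -½*2 = -1)
J = -6 (J = -(-12)*(-1)/2 = -4*3/2 = -6)
Y(t, r) = -1
l(M, Z) = -8 + (-1 + Z)/(-4 + M) (l(M, Z) = -8 + (Z - 1)/(M - 4) = -8 + (-1 + Z)/(-4 + M))
(J + l(0, 7))² = (-6 + (31 + 7 - 8*0)/(-4 + 0))² = (-6 + (31 + 7 + 0)/(-4))² = (-6 - ¼*38)² = (-6 - 19/2)² = (-31/2)² = 961/4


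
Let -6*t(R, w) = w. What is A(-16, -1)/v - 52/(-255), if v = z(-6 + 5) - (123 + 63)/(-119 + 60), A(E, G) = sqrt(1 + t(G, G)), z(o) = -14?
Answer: 52/255 - 59*sqrt(42)/3840 ≈ 0.10435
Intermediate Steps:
t(R, w) = -w/6
A(E, G) = sqrt(1 - G/6)
v = -640/59 (v = -14 - (123 + 63)/(-119 + 60) = -14 - 186/(-59) = -14 - 186*(-1)/59 = -14 - 1*(-186/59) = -14 + 186/59 = -640/59 ≈ -10.847)
A(-16, -1)/v - 52/(-255) = (sqrt(36 - 6*(-1))/6)/(-640/59) - 52/(-255) = (sqrt(36 + 6)/6)*(-59/640) - 52*(-1/255) = (sqrt(42)/6)*(-59/640) + 52/255 = -59*sqrt(42)/3840 + 52/255 = 52/255 - 59*sqrt(42)/3840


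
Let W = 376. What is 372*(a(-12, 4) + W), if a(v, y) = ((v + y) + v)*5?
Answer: 102672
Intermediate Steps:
a(v, y) = 5*y + 10*v (a(v, y) = (y + 2*v)*5 = 5*y + 10*v)
372*(a(-12, 4) + W) = 372*((5*4 + 10*(-12)) + 376) = 372*((20 - 120) + 376) = 372*(-100 + 376) = 372*276 = 102672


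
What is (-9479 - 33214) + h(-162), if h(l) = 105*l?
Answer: -59703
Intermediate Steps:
(-9479 - 33214) + h(-162) = (-9479 - 33214) + 105*(-162) = -42693 - 17010 = -59703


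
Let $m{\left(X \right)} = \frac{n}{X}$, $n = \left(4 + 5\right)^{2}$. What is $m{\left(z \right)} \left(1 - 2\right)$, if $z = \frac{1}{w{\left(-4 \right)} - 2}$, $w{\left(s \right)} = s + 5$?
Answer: $81$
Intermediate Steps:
$w{\left(s \right)} = 5 + s$
$n = 81$ ($n = 9^{2} = 81$)
$z = -1$ ($z = \frac{1}{\left(5 - 4\right) - 2} = \frac{1}{1 - 2} = \frac{1}{-1} = -1$)
$m{\left(X \right)} = \frac{81}{X}$
$m{\left(z \right)} \left(1 - 2\right) = \frac{81}{-1} \left(1 - 2\right) = 81 \left(-1\right) \left(1 - 2\right) = \left(-81\right) \left(-1\right) = 81$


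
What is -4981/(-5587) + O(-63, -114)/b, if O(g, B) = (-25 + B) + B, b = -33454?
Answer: 168047885/186907498 ≈ 0.89910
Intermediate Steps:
O(g, B) = -25 + 2*B
-4981/(-5587) + O(-63, -114)/b = -4981/(-5587) + (-25 + 2*(-114))/(-33454) = -4981*(-1/5587) + (-25 - 228)*(-1/33454) = 4981/5587 - 253*(-1/33454) = 4981/5587 + 253/33454 = 168047885/186907498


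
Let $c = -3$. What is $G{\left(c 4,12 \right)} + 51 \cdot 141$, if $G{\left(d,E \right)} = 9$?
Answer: $7200$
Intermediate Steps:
$G{\left(c 4,12 \right)} + 51 \cdot 141 = 9 + 51 \cdot 141 = 9 + 7191 = 7200$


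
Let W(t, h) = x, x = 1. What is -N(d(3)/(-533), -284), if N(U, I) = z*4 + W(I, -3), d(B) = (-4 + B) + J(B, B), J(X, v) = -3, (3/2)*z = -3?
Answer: 7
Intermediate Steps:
z = -2 (z = (⅔)*(-3) = -2)
d(B) = -7 + B (d(B) = (-4 + B) - 3 = -7 + B)
W(t, h) = 1
N(U, I) = -7 (N(U, I) = -2*4 + 1 = -8 + 1 = -7)
-N(d(3)/(-533), -284) = -1*(-7) = 7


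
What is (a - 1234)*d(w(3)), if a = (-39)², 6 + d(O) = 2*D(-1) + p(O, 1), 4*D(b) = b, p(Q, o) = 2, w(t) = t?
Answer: -2583/2 ≈ -1291.5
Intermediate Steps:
D(b) = b/4
d(O) = -9/2 (d(O) = -6 + (2*((¼)*(-1)) + 2) = -6 + (2*(-¼) + 2) = -6 + (-½ + 2) = -6 + 3/2 = -9/2)
a = 1521
(a - 1234)*d(w(3)) = (1521 - 1234)*(-9/2) = 287*(-9/2) = -2583/2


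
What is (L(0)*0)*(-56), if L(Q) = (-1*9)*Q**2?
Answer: 0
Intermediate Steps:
L(Q) = -9*Q**2
(L(0)*0)*(-56) = (-9*0**2*0)*(-56) = (-9*0*0)*(-56) = (0*0)*(-56) = 0*(-56) = 0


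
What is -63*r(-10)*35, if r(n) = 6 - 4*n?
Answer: -101430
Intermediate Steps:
-63*r(-10)*35 = -63*(6 - 4*(-10))*35 = -63*(6 + 40)*35 = -63*46*35 = -2898*35 = -101430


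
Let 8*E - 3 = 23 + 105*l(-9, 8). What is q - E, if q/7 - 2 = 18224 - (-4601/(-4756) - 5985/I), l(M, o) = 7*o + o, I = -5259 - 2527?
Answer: 1173178317937/9257554 ≈ 1.2673e+5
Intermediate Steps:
I = -7786
l(M, o) = 8*o
q = 2361969500695/18515108 (q = 14 + 7*(18224 - (-4601/(-4756) - 5985/(-7786))) = 14 + 7*(18224 - (-4601*(-1/4756) - 5985*(-1/7786))) = 14 + 7*(18224 - (4601/4756 + 5985/7786)) = 14 + 7*(18224 - 1*32144023/18515108) = 14 + 7*(18224 - 32144023/18515108) = 14 + 7*(337387184169/18515108) = 14 + 2361710289183/18515108 = 2361969500695/18515108 ≈ 1.2757e+5)
E = 3373/4 (E = 3/8 + (23 + 105*(8*8))/8 = 3/8 + (23 + 105*64)/8 = 3/8 + (23 + 6720)/8 = 3/8 + (1/8)*6743 = 3/8 + 6743/8 = 3373/4 ≈ 843.25)
q - E = 2361969500695/18515108 - 1*3373/4 = 2361969500695/18515108 - 3373/4 = 1173178317937/9257554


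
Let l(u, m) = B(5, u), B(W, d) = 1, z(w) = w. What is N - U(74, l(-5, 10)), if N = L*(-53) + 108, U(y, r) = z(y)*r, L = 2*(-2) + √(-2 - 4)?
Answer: 246 - 53*I*√6 ≈ 246.0 - 129.82*I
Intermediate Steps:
L = -4 + I*√6 (L = -4 + √(-6) = -4 + I*√6 ≈ -4.0 + 2.4495*I)
l(u, m) = 1
U(y, r) = r*y (U(y, r) = y*r = r*y)
N = 320 - 53*I*√6 (N = (-4 + I*√6)*(-53) + 108 = (212 - 53*I*√6) + 108 = 320 - 53*I*√6 ≈ 320.0 - 129.82*I)
N - U(74, l(-5, 10)) = (320 - 53*I*√6) - 74 = 246 - 53*I*√6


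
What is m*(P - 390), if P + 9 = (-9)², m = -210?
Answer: 66780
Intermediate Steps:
P = 72 (P = -9 + (-9)² = -9 + 81 = 72)
m*(P - 390) = -210*(72 - 390) = -210*(-318) = 66780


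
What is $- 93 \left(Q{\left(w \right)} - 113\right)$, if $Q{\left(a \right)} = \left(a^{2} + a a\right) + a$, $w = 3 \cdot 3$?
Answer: $-5394$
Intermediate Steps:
$w = 9$
$Q{\left(a \right)} = a + 2 a^{2}$ ($Q{\left(a \right)} = \left(a^{2} + a^{2}\right) + a = 2 a^{2} + a = a + 2 a^{2}$)
$- 93 \left(Q{\left(w \right)} - 113\right) = - 93 \left(9 \left(1 + 2 \cdot 9\right) - 113\right) = - 93 \left(9 \left(1 + 18\right) - 113\right) = - 93 \left(9 \cdot 19 - 113\right) = - 93 \left(171 - 113\right) = \left(-93\right) 58 = -5394$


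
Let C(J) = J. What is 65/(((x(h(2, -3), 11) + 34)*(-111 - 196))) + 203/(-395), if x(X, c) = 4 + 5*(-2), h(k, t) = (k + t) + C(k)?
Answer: -1770663/3395420 ≈ -0.52149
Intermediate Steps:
h(k, t) = t + 2*k (h(k, t) = (k + t) + k = t + 2*k)
x(X, c) = -6 (x(X, c) = 4 - 10 = -6)
65/(((x(h(2, -3), 11) + 34)*(-111 - 196))) + 203/(-395) = 65/(((-6 + 34)*(-111 - 196))) + 203/(-395) = 65/((28*(-307))) + 203*(-1/395) = 65/(-8596) - 203/395 = 65*(-1/8596) - 203/395 = -65/8596 - 203/395 = -1770663/3395420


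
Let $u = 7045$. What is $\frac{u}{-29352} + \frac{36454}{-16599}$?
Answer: $- \frac{35967811}{14764056} \approx -2.4362$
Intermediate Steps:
$\frac{u}{-29352} + \frac{36454}{-16599} = \frac{7045}{-29352} + \frac{36454}{-16599} = 7045 \left(- \frac{1}{29352}\right) + 36454 \left(- \frac{1}{16599}\right) = - \frac{7045}{29352} - \frac{3314}{1509} = - \frac{35967811}{14764056}$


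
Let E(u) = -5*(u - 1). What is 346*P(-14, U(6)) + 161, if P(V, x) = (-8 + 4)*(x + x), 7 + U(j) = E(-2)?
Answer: -21983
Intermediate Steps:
E(u) = 5 - 5*u (E(u) = -5*(-1 + u) = 5 - 5*u)
U(j) = 8 (U(j) = -7 + (5 - 5*(-2)) = -7 + (5 + 10) = -7 + 15 = 8)
P(V, x) = -8*x
346*P(-14, U(6)) + 161 = 346*(-8*8) + 161 = 346*(-64) + 161 = -22144 + 161 = -21983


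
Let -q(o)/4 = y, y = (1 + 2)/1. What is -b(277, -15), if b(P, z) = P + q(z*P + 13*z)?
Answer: -265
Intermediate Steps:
y = 3 (y = 1*3 = 3)
q(o) = -12 (q(o) = -4*3 = -12)
b(P, z) = -12 + P (b(P, z) = P - 12 = -12 + P)
-b(277, -15) = -(-12 + 277) = -1*265 = -265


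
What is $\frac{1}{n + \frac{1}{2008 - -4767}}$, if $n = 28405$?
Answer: $\frac{6775}{192443876} \approx 3.5205 \cdot 10^{-5}$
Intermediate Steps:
$\frac{1}{n + \frac{1}{2008 - -4767}} = \frac{1}{28405 + \frac{1}{2008 - -4767}} = \frac{1}{28405 + \frac{1}{2008 + 4767}} = \frac{1}{28405 + \frac{1}{6775}} = \frac{1}{\frac{192443876}{6775}} = \frac{6775}{192443876}$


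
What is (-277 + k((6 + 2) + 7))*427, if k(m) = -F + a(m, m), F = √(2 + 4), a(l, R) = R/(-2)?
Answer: -242963/2 - 427*√6 ≈ -1.2253e+5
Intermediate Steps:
a(l, R) = -R/2 (a(l, R) = R*(-½) = -R/2)
F = √6 ≈ 2.4495
k(m) = -√6 - m/2
(-277 + k((6 + 2) + 7))*427 = (-277 + (-√6 - ((6 + 2) + 7)/2))*427 = (-277 + (-√6 - (8 + 7)/2))*427 = (-277 + (-√6 - ½*15))*427 = (-277 + (-√6 - 15/2))*427 = (-277 + (-15/2 - √6))*427 = (-569/2 - √6)*427 = -242963/2 - 427*√6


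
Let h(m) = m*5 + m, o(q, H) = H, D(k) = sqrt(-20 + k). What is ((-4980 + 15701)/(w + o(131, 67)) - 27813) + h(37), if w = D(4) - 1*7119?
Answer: -343048975003/12432680 - 10721*I/12432680 ≈ -27593.0 - 0.00086232*I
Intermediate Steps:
h(m) = 6*m (h(m) = 5*m + m = 6*m)
w = -7119 + 4*I (w = sqrt(-20 + 4) - 1*7119 = sqrt(-16) - 7119 = 4*I - 7119 = -7119 + 4*I ≈ -7119.0 + 4.0*I)
((-4980 + 15701)/(w + o(131, 67)) - 27813) + h(37) = ((-4980 + 15701)/((-7119 + 4*I) + 67) - 27813) + 6*37 = (10721/(-7052 + 4*I) - 27813) + 222 = (10721*((-7052 - 4*I)/49730720) - 27813) + 222 = (10721*(-7052 - 4*I)/49730720 - 27813) + 222 = (-27813 + 10721*(-7052 - 4*I)/49730720) + 222 = -27591 + 10721*(-7052 - 4*I)/49730720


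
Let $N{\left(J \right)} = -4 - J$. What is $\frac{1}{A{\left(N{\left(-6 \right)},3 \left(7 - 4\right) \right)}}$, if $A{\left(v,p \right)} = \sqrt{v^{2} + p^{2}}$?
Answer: $\frac{\sqrt{85}}{85} \approx 0.10847$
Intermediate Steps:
$A{\left(v,p \right)} = \sqrt{p^{2} + v^{2}}$
$\frac{1}{A{\left(N{\left(-6 \right)},3 \left(7 - 4\right) \right)}} = \frac{1}{\sqrt{\left(3 \left(7 - 4\right)\right)^{2} + \left(-4 - -6\right)^{2}}} = \frac{1}{\sqrt{\left(3 \cdot 3\right)^{2} + \left(-4 + 6\right)^{2}}} = \frac{1}{\sqrt{9^{2} + 2^{2}}} = \frac{1}{\sqrt{81 + 4}} = \frac{1}{\sqrt{85}} = \frac{\sqrt{85}}{85}$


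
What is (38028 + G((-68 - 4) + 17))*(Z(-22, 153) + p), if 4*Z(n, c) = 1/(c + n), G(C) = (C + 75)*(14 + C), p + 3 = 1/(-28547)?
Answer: -417174803022/3739657 ≈ -1.1155e+5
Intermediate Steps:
p = -85642/28547 (p = -3 + 1/(-28547) = -3 - 1/28547 = -85642/28547 ≈ -3.0000)
G(C) = (14 + C)*(75 + C) (G(C) = (75 + C)*(14 + C) = (14 + C)*(75 + C))
Z(n, c) = 1/(4*(c + n))
(38028 + G((-68 - 4) + 17))*(Z(-22, 153) + p) = (38028 + (1050 + ((-68 - 4) + 17)**2 + 89*((-68 - 4) + 17)))*(1/(4*(153 - 22)) - 85642/28547) = (38028 + (1050 + (-72 + 17)**2 + 89*(-72 + 17)))*((1/4)/131 - 85642/28547) = (38028 + (1050 + (-55)**2 + 89*(-55)))*((1/4)*(1/131) - 85642/28547) = (38028 + (1050 + 3025 - 4895))*(1/524 - 85642/28547) = (38028 - 820)*(-44847861/14958628) = 37208*(-44847861/14958628) = -417174803022/3739657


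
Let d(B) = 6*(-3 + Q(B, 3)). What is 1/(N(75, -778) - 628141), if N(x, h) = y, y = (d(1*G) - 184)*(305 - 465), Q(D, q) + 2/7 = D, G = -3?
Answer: -7/4148667 ≈ -1.6873e-6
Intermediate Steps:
Q(D, q) = -2/7 + D
d(B) = -138/7 + 6*B (d(B) = 6*(-3 + (-2/7 + B)) = 6*(-23/7 + B) = -138/7 + 6*B)
y = 248320/7 (y = ((-138/7 + 6*(1*(-3))) - 184)*(305 - 465) = ((-138/7 + 6*(-3)) - 184)*(-160) = ((-138/7 - 18) - 184)*(-160) = (-264/7 - 184)*(-160) = -1552/7*(-160) = 248320/7 ≈ 35474.)
N(x, h) = 248320/7
1/(N(75, -778) - 628141) = 1/(248320/7 - 628141) = 1/(-4148667/7) = -7/4148667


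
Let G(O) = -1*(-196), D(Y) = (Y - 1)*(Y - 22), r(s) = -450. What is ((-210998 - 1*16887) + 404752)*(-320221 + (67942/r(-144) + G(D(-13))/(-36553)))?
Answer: -466022504539805596/8224425 ≈ -5.6663e+10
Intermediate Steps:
D(Y) = (-1 + Y)*(-22 + Y)
G(O) = 196
((-210998 - 1*16887) + 404752)*(-320221 + (67942/r(-144) + G(D(-13))/(-36553))) = ((-210998 - 1*16887) + 404752)*(-320221 + (67942/(-450) + 196/(-36553))) = ((-210998 - 16887) + 404752)*(-320221 + (67942*(-1/450) + 196*(-1/36553))) = (-227885 + 404752)*(-320221 + (-33971/225 - 196/36553)) = 176867*(-320221 - 1241786063/8224425) = 176867*(-2634875383988/8224425) = -466022504539805596/8224425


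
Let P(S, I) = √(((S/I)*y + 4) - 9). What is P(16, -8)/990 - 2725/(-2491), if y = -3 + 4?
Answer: 2725/2491 + I*√7/990 ≈ 1.0939 + 0.0026725*I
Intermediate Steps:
y = 1
P(S, I) = √(-5 + S/I) (P(S, I) = √(((S/I)*1 + 4) - 9) = √((S/I + 4) - 9) = √((4 + S/I) - 9) = √(-5 + S/I))
P(16, -8)/990 - 2725/(-2491) = √(-5 + 16/(-8))/990 - 2725/(-2491) = √(-5 + 16*(-⅛))*(1/990) - 2725*(-1/2491) = √(-5 - 2)*(1/990) + 2725/2491 = √(-7)*(1/990) + 2725/2491 = (I*√7)*(1/990) + 2725/2491 = I*√7/990 + 2725/2491 = 2725/2491 + I*√7/990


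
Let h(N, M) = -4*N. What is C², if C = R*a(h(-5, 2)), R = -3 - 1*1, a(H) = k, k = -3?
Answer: 144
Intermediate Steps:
a(H) = -3
R = -4 (R = -3 - 1 = -4)
C = 12 (C = -4*(-3) = 12)
C² = 12² = 144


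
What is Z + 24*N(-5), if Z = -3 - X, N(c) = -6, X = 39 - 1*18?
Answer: -168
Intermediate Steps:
X = 21 (X = 39 - 18 = 21)
Z = -24 (Z = -3 - 1*21 = -3 - 21 = -24)
Z + 24*N(-5) = -24 + 24*(-6) = -24 - 144 = -168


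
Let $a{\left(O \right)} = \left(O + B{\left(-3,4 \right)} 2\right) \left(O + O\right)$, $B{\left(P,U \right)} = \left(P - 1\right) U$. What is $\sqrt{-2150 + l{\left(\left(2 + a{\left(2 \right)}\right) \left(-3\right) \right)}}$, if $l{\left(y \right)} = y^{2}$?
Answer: $\sqrt{123166} \approx 350.95$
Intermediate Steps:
$B{\left(P,U \right)} = U \left(-1 + P\right)$ ($B{\left(P,U \right)} = \left(-1 + P\right) U = U \left(-1 + P\right)$)
$a{\left(O \right)} = 2 O \left(-32 + O\right)$ ($a{\left(O \right)} = \left(O + 4 \left(-1 - 3\right) 2\right) \left(O + O\right) = \left(O + 4 \left(-4\right) 2\right) 2 O = \left(O - 32\right) 2 O = \left(-32 + O\right) 2 O = 2 O \left(-32 + O\right)$)
$\sqrt{-2150 + l{\left(\left(2 + a{\left(2 \right)}\right) \left(-3\right) \right)}} = \sqrt{-2150 + \left(\left(2 + 2 \cdot 2 \left(-32 + 2\right)\right) \left(-3\right)\right)^{2}} = \sqrt{-2150 + \left(\left(2 + 2 \cdot 2 \left(-30\right)\right) \left(-3\right)\right)^{2}} = \sqrt{-2150 + \left(\left(2 - 120\right) \left(-3\right)\right)^{2}} = \sqrt{-2150 + \left(\left(-118\right) \left(-3\right)\right)^{2}} = \sqrt{-2150 + 354^{2}} = \sqrt{-2150 + 125316} = \sqrt{123166}$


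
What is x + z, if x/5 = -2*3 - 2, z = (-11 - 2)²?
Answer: 129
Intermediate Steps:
z = 169 (z = (-13)² = 169)
x = -40 (x = 5*(-2*3 - 2) = 5*(-6 - 2) = 5*(-8) = -40)
x + z = -40 + 169 = 129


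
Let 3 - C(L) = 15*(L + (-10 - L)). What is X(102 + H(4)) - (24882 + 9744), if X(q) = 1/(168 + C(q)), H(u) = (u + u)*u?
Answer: -11114945/321 ≈ -34626.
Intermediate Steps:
H(u) = 2*u**2 (H(u) = (2*u)*u = 2*u**2)
C(L) = 153 (C(L) = 3 - 15*(L + (-10 - L)) = 3 - 15*(-10) = 3 - 1*(-150) = 3 + 150 = 153)
X(q) = 1/321 (X(q) = 1/(168 + 153) = 1/321)
X(102 + H(4)) - (24882 + 9744) = 1/321 - (24882 + 9744) = 1/321 - 1*34626 = 1/321 - 34626 = -11114945/321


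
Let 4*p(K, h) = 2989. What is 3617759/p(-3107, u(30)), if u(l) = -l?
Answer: 14471036/2989 ≈ 4841.4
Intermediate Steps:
p(K, h) = 2989/4 (p(K, h) = (1/4)*2989 = 2989/4)
3617759/p(-3107, u(30)) = 3617759/(2989/4) = 3617759*(4/2989) = 14471036/2989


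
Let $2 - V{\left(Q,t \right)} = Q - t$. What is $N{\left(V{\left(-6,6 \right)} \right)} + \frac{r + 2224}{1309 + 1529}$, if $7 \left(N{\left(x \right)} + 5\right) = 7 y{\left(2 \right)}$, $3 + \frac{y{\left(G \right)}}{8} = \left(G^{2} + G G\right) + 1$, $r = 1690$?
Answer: $\frac{62974}{1419} \approx 44.379$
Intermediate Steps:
$V{\left(Q,t \right)} = 2 + t - Q$ ($V{\left(Q,t \right)} = 2 - \left(Q - t\right) = 2 + t - Q$)
$y{\left(G \right)} = -16 + 16 G^{2}$ ($y{\left(G \right)} = -24 + 8 \left(\left(G^{2} + G G\right) + 1\right) = -24 + 8 \left(\left(G^{2} + G^{2}\right) + 1\right) = -24 + 8 \left(2 G^{2} + 1\right) = -24 + 8 \left(1 + 2 G^{2}\right) = -24 + \left(8 + 16 G^{2}\right) = -16 + 16 G^{2}$)
$N{\left(x \right)} = 43$ ($N{\left(x \right)} = -5 + \frac{7 \left(-16 + 16 \cdot 2^{2}\right)}{7} = -5 + \frac{7 \left(-16 + 16 \cdot 4\right)}{7} = -5 + \frac{7 \left(-16 + 64\right)}{7} = -5 + \frac{7 \cdot 48}{7} = -5 + \frac{1}{7} \cdot 336 = -5 + 48 = 43$)
$N{\left(V{\left(-6,6 \right)} \right)} + \frac{r + 2224}{1309 + 1529} = 43 + \frac{1690 + 2224}{1309 + 1529} = 43 + \frac{3914}{2838} = 43 + 3914 \cdot \frac{1}{2838} = 43 + \frac{1957}{1419} = \frac{62974}{1419}$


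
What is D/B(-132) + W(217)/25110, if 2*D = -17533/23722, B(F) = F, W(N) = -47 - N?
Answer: -67393049/8736338160 ≈ -0.0077141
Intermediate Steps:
D = -17533/47444 (D = (-17533/23722)/2 = (-17533*1/23722)/2 = (½)*(-17533/23722) = -17533/47444 ≈ -0.36955)
D/B(-132) + W(217)/25110 = -17533/47444/(-132) + (-47 - 1*217)/25110 = -17533/47444*(-1/132) + (-47 - 217)*(1/25110) = 17533/6262608 - 264*1/25110 = 17533/6262608 - 44/4185 = -67393049/8736338160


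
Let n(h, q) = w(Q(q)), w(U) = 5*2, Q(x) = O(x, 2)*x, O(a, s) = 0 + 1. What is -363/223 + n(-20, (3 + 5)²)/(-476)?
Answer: -87509/53074 ≈ -1.6488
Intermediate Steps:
O(a, s) = 1
Q(x) = x (Q(x) = 1*x = x)
w(U) = 10
n(h, q) = 10
-363/223 + n(-20, (3 + 5)²)/(-476) = -363/223 + 10/(-476) = -363*1/223 + 10*(-1/476) = -363/223 - 5/238 = -87509/53074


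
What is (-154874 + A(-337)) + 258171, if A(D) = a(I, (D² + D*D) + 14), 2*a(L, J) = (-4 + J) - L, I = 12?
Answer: 216865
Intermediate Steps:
a(L, J) = -2 + J/2 - L/2 (a(L, J) = ((-4 + J) - L)/2 = (-4 + J - L)/2 = -2 + J/2 - L/2)
A(D) = -1 + D² (A(D) = -2 + ((D² + D*D) + 14)/2 - ½*12 = -2 + ((D² + D²) + 14)/2 - 6 = -2 + (2*D² + 14)/2 - 6 = -2 + (14 + 2*D²)/2 - 6 = -2 + (7 + D²) - 6 = -1 + D²)
(-154874 + A(-337)) + 258171 = (-154874 + (-1 + (-337)²)) + 258171 = (-154874 + (-1 + 113569)) + 258171 = (-154874 + 113568) + 258171 = -41306 + 258171 = 216865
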